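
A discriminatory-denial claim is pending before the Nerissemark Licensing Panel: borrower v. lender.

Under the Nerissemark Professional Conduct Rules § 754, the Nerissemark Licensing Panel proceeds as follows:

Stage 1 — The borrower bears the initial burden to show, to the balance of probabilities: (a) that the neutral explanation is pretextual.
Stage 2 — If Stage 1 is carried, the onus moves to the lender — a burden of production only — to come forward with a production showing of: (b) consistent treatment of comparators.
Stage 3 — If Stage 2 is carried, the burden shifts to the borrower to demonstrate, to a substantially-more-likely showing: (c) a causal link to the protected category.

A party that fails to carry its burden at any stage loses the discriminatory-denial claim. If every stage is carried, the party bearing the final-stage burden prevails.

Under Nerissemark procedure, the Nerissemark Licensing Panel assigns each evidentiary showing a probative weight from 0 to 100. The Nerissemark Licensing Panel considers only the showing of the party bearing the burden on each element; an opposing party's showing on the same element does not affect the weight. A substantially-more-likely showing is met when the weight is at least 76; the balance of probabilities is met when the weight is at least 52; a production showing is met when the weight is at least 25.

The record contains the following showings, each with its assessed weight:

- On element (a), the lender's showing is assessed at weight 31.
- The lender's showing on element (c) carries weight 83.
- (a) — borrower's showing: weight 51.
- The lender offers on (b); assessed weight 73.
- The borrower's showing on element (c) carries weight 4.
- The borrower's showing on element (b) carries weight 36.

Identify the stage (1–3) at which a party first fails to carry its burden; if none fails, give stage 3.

At Stage 1 the borrower must meet the balance of probabilities (weight is at least 52): on (a) the weight is 51 (the lender's 31 is given no effect), which does not reach 52, so (a) does not meet the standard.
  The borrower does not carry Stage 1.
So the lender prevails.

stage 1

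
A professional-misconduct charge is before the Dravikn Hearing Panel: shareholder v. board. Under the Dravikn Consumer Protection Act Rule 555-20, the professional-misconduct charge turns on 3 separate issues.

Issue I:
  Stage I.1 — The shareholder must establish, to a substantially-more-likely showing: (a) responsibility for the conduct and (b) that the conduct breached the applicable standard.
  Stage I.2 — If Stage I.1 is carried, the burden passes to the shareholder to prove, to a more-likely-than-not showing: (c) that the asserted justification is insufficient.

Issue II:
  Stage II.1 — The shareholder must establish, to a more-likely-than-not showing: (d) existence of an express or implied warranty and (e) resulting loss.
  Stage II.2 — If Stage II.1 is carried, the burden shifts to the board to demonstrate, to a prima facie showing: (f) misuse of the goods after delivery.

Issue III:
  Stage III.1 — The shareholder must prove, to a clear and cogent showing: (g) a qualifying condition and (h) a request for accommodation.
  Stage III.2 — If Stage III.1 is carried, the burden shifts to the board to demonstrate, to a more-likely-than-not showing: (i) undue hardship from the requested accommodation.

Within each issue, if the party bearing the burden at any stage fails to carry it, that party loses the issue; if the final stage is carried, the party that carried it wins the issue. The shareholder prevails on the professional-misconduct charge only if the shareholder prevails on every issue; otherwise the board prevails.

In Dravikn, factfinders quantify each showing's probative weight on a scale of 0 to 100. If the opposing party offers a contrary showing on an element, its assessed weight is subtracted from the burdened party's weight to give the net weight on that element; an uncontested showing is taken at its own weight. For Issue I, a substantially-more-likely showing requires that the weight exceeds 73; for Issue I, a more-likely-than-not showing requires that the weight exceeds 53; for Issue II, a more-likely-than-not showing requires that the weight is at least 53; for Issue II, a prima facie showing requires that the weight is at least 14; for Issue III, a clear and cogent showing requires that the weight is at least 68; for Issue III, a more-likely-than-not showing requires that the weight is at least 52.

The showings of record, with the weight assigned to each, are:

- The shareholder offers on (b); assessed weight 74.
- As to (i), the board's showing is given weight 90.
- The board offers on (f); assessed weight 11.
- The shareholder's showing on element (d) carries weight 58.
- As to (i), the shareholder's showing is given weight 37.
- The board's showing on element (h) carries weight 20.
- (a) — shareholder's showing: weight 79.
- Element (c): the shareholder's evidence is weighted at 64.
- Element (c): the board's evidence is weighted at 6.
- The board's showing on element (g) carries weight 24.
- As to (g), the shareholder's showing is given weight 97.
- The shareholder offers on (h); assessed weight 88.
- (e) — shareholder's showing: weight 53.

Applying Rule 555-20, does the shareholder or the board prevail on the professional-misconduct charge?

board

— Issue I —
Stage I.1 — burden on shareholder; standard: a substantially-more-likely showing (weight exceeds 73).
    (a): 79 > 73 [met]
    (b): 74 > 73 [met]
  All elements met. The shareholder retains the burden for Stage I.2.
Stage I.2 — burden on shareholder; standard: a more-likely-than-not showing (weight exceeds 53).
    (c): 64 − 6 = 58 > 53 [met]
  All elements met at the final stage.
Every stage carried; the shareholder prevails on this issue.
— Issue II —
Stage II.1 (shareholder, a more-likely-than-not showing, weight is at least 53): (d) 58 ≥ 53 — meets; (e) 53 ≥ 53 — meets.
  Stage II.1 is satisfied; the onus moves to the board.
Stage II.2 (board, a prima facie showing, weight is at least 14): (f) 11 < 14 — fails.
  Stage II.2 not carried; the board fails its burden.
So the shareholder prevails on this issue.
— Issue III —
Stage III.1 (shareholder, a clear and cogent showing, weight is at least 68): (g) net 97−24=73 ≥ 68 — meets; (h) net 88−20=68 ≥ 68 — meets.
  The shareholder carries Stage III.1; the board now bears the burden.
Stage III.2 (board, a more-likely-than-not showing, weight is at least 52): (i) net 90−37=53 ≥ 52 — meets.
  Stage III.2 carried; the final stage is satisfied.
With every stage satisfied, the board prevails on this issue.
Per-issue: Issue I → shareholder; Issue II → shareholder; Issue III → board. The shareholder must prevail on every issue; overall, the board prevails.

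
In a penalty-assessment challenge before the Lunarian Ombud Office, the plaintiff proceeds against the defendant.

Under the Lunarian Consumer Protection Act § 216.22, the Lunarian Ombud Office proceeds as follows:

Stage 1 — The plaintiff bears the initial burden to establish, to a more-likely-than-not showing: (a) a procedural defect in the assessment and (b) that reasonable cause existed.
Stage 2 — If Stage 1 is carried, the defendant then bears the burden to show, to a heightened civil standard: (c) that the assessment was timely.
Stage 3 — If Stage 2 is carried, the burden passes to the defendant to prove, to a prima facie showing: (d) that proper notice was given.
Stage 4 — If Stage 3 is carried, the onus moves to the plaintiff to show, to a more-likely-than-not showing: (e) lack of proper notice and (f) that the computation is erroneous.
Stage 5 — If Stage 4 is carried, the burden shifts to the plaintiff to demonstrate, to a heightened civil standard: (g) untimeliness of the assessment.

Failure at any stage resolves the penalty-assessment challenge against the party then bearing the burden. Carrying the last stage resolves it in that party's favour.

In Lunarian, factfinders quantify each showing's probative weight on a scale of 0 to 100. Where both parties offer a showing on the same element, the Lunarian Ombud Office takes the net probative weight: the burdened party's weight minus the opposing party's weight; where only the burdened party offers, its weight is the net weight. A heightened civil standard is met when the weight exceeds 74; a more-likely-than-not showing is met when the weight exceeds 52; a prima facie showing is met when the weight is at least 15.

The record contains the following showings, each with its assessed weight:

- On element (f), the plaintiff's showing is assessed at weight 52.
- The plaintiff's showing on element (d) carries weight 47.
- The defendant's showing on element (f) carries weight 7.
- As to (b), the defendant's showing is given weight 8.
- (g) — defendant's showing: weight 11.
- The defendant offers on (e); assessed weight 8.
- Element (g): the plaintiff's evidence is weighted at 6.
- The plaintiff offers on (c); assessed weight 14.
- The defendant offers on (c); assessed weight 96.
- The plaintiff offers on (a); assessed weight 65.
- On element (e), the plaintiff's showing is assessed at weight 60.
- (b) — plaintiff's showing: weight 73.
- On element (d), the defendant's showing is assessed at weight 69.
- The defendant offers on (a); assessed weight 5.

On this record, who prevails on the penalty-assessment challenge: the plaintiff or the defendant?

defendant

At Stage 1 the plaintiff must meet a more-likely-than-not showing (weight exceeds 52): on (a) the weight is 65 less the opposing 5 gives net 60, > 52, so (a) meets the standard; on (b) the weight is 73 less the opposing 8 gives net 65, > 52, so (b) meets the standard.
  Stage 1 carried; the burden shifts to the defendant.
At Stage 2 the defendant must meet a heightened civil standard (weight exceeds 74): on (c) the weight is 96 less the opposing 14 gives net 82, > 74, so (c) meets the standard.
  Stage 2 is satisfied; the defendant continues to bear the burden.
At Stage 3 the defendant must meet a prima facie showing (weight is at least 15): on (d) the weight is 69 less the opposing 47 gives net 22, ≥ 15, so (d) meets the standard.
  The defendant carries Stage 3; the plaintiff now bears the burden.
At Stage 4 the plaintiff must meet a more-likely-than-not showing (weight exceeds 52): on (e) the weight is 60 less the opposing 8 gives net 52, ≤ 52, so (e) does not meet the standard; on (f) the weight is 52 less the opposing 7 gives net 45, ≤ 52, so (f) does not meet the standard.
  The plaintiff does not carry Stage 4.
So the defendant prevails.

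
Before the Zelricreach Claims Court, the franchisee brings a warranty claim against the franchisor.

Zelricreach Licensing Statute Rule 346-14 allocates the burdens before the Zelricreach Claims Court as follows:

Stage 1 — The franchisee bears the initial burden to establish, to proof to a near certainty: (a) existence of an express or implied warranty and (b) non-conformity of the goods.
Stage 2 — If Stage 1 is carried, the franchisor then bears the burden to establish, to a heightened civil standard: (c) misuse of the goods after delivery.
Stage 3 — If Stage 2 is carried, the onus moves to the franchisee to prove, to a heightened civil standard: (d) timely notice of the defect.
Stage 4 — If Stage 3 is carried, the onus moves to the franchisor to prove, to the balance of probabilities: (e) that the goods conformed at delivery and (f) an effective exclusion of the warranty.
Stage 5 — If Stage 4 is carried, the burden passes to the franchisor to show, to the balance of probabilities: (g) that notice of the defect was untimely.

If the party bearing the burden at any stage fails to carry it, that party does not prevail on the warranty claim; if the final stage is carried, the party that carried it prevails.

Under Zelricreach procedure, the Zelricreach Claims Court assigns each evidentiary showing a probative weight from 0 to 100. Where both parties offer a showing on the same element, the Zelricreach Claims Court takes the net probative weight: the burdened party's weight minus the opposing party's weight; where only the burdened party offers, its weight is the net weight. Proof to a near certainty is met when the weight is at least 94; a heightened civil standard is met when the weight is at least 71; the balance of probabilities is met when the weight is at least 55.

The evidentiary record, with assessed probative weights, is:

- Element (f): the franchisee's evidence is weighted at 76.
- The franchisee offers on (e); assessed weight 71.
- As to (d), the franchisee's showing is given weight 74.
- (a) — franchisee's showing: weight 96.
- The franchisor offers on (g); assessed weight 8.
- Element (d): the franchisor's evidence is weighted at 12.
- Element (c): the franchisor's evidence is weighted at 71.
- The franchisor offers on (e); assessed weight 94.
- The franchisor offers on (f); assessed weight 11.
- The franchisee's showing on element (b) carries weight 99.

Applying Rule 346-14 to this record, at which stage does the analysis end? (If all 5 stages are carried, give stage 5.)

At Stage 1 the franchisee must meet proof to a near certainty (weight is at least 94): on (a) the weight is 96, ≥ 94, so (a) meets the standard; on (b) the weight is 99, which does reach 94, so (b) meets the standard.
  The franchisee carries Stage 1; the franchisor now bears the burden.
At Stage 2 the franchisor must meet a heightened civil standard (weight is at least 71): on (c) the weight is 71, which does reach 71, so (c) meets the standard.
  All elements met. The burden passes to the franchisee.
At Stage 3 the franchisee must meet a heightened civil standard (weight is at least 71): on (d) the weight is 74 less the opposing 12 gives net 62, < 71, so (d) does not meet the standard.
  The franchisee does not carry Stage 3.
The franchisor prevails.

stage 3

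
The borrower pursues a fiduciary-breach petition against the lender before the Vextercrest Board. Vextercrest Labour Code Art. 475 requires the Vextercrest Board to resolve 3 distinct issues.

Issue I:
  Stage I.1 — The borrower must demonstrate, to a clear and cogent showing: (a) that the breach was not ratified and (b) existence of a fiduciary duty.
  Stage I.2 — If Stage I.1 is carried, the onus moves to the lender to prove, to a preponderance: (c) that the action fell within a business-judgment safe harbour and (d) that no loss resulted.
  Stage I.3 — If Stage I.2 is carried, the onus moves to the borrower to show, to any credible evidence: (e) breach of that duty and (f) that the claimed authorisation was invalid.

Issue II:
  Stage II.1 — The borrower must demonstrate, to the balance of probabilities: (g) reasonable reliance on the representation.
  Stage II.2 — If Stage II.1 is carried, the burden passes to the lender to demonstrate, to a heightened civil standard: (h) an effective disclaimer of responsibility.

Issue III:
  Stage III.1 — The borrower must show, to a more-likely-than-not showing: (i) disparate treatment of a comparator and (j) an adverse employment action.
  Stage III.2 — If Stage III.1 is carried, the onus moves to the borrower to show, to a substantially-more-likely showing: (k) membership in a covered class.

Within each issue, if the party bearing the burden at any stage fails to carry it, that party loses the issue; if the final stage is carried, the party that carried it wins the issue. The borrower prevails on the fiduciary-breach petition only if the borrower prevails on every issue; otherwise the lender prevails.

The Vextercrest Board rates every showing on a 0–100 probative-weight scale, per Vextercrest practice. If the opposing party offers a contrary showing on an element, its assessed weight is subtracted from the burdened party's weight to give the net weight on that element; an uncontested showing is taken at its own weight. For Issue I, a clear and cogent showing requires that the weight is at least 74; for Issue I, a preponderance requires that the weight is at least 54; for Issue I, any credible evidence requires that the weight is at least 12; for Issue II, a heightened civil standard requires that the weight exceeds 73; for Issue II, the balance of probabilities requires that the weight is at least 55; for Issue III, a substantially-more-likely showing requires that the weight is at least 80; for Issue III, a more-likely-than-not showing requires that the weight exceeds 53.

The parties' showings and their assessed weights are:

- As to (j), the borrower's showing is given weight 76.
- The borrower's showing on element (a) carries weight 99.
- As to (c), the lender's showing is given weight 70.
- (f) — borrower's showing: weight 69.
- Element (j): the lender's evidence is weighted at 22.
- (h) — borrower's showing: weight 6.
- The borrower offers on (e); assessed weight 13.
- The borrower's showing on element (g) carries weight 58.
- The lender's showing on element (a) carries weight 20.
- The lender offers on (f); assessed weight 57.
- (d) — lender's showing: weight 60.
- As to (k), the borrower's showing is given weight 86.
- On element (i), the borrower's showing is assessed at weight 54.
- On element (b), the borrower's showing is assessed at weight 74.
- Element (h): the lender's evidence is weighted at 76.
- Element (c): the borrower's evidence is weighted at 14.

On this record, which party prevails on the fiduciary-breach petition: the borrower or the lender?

borrower

— Issue I —
Stage I.1 (borrower, a clear and cogent showing, weight is at least 74): (a) net 99−20=79 ≥ 74 — meets; (b) 74 ≥ 74 — meets.
  Stage I.1 is satisfied; the onus moves to the lender.
Stage I.2 (lender, a preponderance, weight is at least 54): (c) net 70−14=56 ≥ 54 — meets; (d) 60 ≥ 54 — meets.
  Stage I.2 is satisfied; the onus moves to the borrower.
Stage I.3 (borrower, any credible evidence, weight is at least 12): (e) 13 ≥ 12 — meets; (f) net 69−57=12 ≥ 12 — meets.
  Stage I.3 carried; the final stage is satisfied.
Every stage carried; the borrower prevails on this issue.
— Issue II —
At Stage II.1 the borrower must meet the balance of probabilities (weight is at least 55): on (g) the weight is 58, which does reach 55, so (g) meets the standard.
  Stage II.1 carried; the burden shifts to the lender.
At Stage II.2 the lender must meet a heightened civil standard (weight exceeds 73): on (h) the weight is 76 less the opposing 6 gives net 70, ≤ 73, so (h) does not meet the standard.
  The lender does not carry Stage II.2.
The borrower prevails on this issue.
— Issue III —
At Stage III.1 the borrower must meet a more-likely-than-not showing (weight exceeds 53): on (i) the weight is 54, > 53, so (i) meets the standard; on (j) the weight is 76 less the opposing 22 gives net 54, which does exceed 53, so (j) meets the standard.
  Stage III.1 carried; the burden remains with the borrower.
At Stage III.2 the borrower must meet a substantially-more-likely showing (weight is at least 80): on (k) the weight is 86, ≥ 80, so (k) meets the standard.
  All elements met at the final stage.
With every stage satisfied, the borrower prevails on this issue.
Per-issue: Issue I → borrower; Issue II → borrower; Issue III → borrower. The borrower must prevail on every issue; overall, the borrower prevails.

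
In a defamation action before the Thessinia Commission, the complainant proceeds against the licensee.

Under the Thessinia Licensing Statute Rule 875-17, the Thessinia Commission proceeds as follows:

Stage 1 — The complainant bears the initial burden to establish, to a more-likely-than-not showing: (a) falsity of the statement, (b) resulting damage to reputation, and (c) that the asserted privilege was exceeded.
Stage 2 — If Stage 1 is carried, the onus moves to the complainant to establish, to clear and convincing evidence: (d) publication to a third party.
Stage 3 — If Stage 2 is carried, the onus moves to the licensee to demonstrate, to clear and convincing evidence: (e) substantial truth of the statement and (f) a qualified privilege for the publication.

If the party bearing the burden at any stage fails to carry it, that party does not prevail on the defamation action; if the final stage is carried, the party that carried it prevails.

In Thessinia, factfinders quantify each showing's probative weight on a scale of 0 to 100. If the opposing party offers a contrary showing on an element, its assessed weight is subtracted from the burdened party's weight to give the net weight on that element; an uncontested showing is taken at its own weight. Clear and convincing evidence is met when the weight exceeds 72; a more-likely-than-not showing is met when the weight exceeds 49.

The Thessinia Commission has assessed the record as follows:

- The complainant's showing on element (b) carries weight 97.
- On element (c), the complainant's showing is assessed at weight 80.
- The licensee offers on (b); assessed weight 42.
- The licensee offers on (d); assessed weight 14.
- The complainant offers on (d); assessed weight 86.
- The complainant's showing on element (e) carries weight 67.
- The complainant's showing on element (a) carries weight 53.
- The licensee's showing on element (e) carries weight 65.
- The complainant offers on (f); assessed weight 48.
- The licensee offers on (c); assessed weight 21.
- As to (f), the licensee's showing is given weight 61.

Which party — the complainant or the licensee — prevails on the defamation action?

Stage 1 — burden on complainant; standard: a more-likely-than-not showing (weight exceeds 49).
    (a): 53 > 49 [met]
    (b): 97 − 42 = 55 > 49 [met]
    (c): 80 − 21 = 59 > 49 [met]
  All elements met. The complainant retains the burden for Stage 2.
Stage 2 — burden on complainant; standard: clear and convincing evidence (weight exceeds 72).
    (d): 86 − 14 = 72 ≤ 72 [not met]
  Not every element is met, so the complainant fails to carry Stage 2.
The analysis ends at Stage 2; the licensee prevails.

licensee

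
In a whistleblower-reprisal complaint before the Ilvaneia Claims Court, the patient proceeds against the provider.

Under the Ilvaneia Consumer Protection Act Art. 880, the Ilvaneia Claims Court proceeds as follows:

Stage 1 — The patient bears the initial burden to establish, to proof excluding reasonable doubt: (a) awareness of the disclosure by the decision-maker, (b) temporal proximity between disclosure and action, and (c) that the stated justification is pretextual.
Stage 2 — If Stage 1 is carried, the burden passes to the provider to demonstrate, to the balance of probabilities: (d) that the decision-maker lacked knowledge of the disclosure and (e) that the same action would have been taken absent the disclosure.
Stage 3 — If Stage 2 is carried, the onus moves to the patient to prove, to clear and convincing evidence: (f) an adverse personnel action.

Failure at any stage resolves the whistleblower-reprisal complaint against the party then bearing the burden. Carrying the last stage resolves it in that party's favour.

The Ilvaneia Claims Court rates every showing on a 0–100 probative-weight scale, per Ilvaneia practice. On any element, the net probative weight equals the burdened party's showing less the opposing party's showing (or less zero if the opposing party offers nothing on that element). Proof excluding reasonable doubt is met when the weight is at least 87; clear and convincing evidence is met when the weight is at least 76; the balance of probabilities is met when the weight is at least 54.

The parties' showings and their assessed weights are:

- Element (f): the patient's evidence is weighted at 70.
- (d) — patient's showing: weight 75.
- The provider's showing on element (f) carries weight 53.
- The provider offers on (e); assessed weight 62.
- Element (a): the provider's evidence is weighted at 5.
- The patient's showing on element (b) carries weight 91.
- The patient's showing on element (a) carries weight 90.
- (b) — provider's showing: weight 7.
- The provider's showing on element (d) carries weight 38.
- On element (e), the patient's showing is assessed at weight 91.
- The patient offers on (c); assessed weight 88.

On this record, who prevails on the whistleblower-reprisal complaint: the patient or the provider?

Stage 1 (patient, proof excluding reasonable doubt, weight is at least 87): (a) net 90−5=85 < 87 — fails; (b) net 91−7=84 < 87 — fails; (c) 88 ≥ 87 — meets.
  The patient does not carry Stage 1.
So the provider prevails.

provider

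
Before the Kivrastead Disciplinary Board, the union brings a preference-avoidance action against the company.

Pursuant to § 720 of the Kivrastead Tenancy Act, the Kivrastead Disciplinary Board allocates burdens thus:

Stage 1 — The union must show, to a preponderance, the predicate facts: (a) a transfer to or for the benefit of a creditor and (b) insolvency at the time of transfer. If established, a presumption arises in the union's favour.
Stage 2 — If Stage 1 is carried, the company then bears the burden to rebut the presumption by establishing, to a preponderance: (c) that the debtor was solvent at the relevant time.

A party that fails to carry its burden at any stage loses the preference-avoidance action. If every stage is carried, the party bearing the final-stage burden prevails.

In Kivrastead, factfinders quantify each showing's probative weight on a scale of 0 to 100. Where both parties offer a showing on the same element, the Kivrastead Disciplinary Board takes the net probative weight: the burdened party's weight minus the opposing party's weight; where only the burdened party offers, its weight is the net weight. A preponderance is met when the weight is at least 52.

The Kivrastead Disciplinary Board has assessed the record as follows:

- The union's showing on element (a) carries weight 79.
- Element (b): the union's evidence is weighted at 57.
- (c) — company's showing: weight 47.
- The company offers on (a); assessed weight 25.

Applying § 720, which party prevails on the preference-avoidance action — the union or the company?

union

Stage 1 (union, a preponderance, weight is at least 52): (a) net 79−25=54 ≥ 52 — meets; (b) 57 ≥ 52 — meets.
  Stage 1 carried; the burden shifts to the company.
Stage 2 (company, a preponderance, weight is at least 52): (c) 47 < 52 — fails.
  Not every element is met, so the company fails to carry Stage 2.
The union prevails.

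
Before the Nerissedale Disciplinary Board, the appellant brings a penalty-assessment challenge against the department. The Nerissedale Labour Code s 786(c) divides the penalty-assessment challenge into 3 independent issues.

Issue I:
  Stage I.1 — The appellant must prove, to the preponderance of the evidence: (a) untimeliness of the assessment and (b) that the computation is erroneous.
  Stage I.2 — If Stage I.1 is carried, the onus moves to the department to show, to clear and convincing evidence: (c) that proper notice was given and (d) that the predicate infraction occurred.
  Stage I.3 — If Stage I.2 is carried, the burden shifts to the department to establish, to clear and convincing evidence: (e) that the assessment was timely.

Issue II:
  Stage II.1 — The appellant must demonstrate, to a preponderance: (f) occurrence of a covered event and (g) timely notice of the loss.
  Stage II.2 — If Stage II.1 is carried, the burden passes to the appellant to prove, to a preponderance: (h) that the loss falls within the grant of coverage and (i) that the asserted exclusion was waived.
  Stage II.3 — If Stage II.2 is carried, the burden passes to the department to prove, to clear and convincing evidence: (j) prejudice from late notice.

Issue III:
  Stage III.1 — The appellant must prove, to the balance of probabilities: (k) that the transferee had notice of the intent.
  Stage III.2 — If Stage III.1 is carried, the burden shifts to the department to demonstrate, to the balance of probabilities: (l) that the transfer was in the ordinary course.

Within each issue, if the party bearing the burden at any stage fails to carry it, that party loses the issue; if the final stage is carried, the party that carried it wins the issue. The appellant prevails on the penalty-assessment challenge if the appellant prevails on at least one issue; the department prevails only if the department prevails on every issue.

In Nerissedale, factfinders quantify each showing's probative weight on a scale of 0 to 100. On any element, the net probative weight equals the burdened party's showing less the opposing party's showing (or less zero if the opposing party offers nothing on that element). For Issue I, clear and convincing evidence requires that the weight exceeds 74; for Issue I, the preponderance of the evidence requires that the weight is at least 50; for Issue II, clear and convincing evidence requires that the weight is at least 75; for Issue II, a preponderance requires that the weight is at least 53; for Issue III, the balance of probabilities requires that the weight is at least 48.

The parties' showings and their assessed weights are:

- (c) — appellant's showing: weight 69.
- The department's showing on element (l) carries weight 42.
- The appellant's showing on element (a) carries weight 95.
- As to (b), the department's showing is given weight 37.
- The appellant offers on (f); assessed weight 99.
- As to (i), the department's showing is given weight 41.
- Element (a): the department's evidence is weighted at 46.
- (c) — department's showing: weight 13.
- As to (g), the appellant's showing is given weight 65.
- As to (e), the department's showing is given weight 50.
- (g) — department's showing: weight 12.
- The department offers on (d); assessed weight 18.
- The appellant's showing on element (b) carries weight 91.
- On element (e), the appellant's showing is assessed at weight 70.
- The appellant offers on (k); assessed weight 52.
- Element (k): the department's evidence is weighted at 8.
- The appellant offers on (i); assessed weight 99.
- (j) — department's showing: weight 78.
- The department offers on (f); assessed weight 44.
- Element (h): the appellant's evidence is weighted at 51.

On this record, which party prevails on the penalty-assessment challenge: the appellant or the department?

— Issue I —
Stage I.1 — burden on appellant; standard: the preponderance of the evidence (weight is at least 50).
    (a): 95 − 46 = 49 < 50 [not met]
    (b): 91 − 37 = 54 ≥ 50 [met]
  The appellant does not carry Stage I.1.
So the department prevails on this issue.
— Issue II —
At Stage II.1 the appellant must meet a preponderance (weight is at least 53): on (f) the weight is 99 less the opposing 44 gives net 55, ≥ 53, so (f) meets the standard; on (g) the weight is 65 less the opposing 12 gives net 53, which does reach 53, so (g) meets the standard.
  All elements met. The appellant retains the burden for Stage II.2.
At Stage II.2 the appellant must meet a preponderance (weight is at least 53): on (h) the weight is 51, < 53, so (h) does not meet the standard; on (i) the weight is 99 less the opposing 41 gives net 58, ≥ 53, so (i) meets the standard.
  Not every element is met, so the appellant fails to carry Stage II.2.
The department prevails on this issue.
— Issue III —
At Stage III.1 the appellant must meet the balance of probabilities (weight is at least 48): on (k) the weight is 52 less the opposing 8 gives net 44, which does not reach 48, so (k) does not meet the standard.
  Not every element is met, so the appellant fails to carry Stage III.1.
So the department prevails on this issue.
Per-issue: Issue I → department; Issue II → department; Issue III → department. The appellant must prevail on at least one issue; overall, the department prevails.

department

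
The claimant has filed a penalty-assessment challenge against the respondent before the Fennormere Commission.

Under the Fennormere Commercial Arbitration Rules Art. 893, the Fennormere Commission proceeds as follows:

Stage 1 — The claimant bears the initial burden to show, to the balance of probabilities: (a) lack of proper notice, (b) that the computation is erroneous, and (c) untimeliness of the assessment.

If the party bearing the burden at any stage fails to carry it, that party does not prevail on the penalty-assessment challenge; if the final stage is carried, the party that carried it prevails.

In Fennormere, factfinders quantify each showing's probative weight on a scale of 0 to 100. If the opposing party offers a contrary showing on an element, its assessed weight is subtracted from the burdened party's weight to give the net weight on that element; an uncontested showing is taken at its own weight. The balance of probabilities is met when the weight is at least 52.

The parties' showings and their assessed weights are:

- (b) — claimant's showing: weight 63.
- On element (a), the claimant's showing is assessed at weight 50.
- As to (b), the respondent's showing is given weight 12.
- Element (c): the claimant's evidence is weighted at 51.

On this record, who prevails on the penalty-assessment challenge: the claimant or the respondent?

respondent

At Stage 1 the claimant must meet the balance of probabilities (weight is at least 52): on (a) the weight is 50, which does not reach 52, so (a) does not meet the standard; on (b) the weight is 63 less the opposing 12 gives net 51, < 52, so (b) does not meet the standard; on (c) the weight is 51, which does not reach 52, so (c) does not meet the standard.
  Not every element is met, so the claimant fails to carry Stage 1.
The analysis ends at Stage 1; the respondent prevails.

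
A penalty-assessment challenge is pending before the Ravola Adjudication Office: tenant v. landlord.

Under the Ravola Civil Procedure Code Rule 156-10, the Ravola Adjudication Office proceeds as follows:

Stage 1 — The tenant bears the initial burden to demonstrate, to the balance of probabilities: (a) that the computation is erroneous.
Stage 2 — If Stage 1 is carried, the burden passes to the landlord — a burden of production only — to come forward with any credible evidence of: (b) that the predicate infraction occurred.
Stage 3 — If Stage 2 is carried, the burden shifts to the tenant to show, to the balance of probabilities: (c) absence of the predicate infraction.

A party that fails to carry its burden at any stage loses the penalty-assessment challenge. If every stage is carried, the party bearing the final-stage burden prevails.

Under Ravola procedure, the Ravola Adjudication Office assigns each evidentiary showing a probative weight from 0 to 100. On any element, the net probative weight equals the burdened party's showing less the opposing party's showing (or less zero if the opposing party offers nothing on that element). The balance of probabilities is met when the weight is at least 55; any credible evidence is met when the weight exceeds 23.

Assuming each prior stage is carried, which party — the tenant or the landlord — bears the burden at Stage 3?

tenant

Stage 3's rule assigns the burden to the tenant (to the balance of probabilities).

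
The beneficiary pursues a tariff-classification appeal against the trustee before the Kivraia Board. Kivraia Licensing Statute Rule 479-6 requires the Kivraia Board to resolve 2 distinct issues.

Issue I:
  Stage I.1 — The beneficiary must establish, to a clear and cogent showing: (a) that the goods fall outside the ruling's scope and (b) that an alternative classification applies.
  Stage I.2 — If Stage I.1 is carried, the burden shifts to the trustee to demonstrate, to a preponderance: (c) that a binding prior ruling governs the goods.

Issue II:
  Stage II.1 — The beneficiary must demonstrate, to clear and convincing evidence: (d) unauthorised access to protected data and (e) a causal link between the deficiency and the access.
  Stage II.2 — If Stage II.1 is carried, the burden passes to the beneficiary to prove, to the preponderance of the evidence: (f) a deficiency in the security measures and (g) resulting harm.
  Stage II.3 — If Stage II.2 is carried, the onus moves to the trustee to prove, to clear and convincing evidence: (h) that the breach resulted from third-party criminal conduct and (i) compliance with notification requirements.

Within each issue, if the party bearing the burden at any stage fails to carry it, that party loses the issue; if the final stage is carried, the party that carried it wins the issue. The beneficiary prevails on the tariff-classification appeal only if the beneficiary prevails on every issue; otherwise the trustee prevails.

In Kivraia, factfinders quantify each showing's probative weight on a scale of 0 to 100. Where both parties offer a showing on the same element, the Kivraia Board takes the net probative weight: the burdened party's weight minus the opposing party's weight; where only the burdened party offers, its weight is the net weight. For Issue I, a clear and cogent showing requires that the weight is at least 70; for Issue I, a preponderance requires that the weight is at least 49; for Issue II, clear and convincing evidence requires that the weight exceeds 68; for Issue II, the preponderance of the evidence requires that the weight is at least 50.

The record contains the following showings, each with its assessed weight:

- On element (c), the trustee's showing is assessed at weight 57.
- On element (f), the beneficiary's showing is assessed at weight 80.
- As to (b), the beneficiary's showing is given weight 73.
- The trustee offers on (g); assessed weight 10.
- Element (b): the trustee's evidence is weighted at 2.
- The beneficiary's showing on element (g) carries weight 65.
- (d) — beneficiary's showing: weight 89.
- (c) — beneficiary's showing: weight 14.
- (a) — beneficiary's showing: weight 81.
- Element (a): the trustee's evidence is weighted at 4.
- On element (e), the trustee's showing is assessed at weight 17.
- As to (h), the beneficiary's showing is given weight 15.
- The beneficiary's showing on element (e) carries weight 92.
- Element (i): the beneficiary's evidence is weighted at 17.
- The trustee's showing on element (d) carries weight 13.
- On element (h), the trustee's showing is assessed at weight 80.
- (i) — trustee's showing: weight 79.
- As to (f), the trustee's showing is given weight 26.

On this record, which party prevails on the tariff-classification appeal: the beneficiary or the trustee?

beneficiary

— Issue I —
Stage I.1 — burden on beneficiary; standard: a clear and cogent showing (weight is at least 70).
    (a): 81 − 4 = 77 ≥ 70 [met]
    (b): 73 − 2 = 71 ≥ 70 [met]
  All elements met. The burden passes to the trustee.
Stage I.2 — burden on trustee; standard: a preponderance (weight is at least 49).
    (c): 57 − 14 = 43 < 49 [not met]
  Not every element is met, so the trustee fails to carry Stage I.2.
The analysis ends at Stage I.2; the beneficiary prevails on this issue.
— Issue II —
At Stage II.1 the beneficiary must meet clear and convincing evidence (weight exceeds 68): on (d) the weight is 89 less the opposing 13 gives net 76, which does exceed 68, so (d) meets the standard; on (e) the weight is 92 less the opposing 17 gives net 75, which does exceed 68, so (e) meets the standard.
  Stage II.1 is satisfied; the beneficiary continues to bear the burden.
At Stage II.2 the beneficiary must meet the preponderance of the evidence (weight is at least 50): on (f) the weight is 80 less the opposing 26 gives net 54, which does reach 50, so (f) meets the standard; on (g) the weight is 65 less the opposing 10 gives net 55, ≥ 50, so (g) meets the standard.
  All elements met. The burden passes to the trustee.
At Stage II.3 the trustee must meet clear and convincing evidence (weight exceeds 68): on (h) the weight is 80 less the opposing 15 gives net 65, which does not exceed 68, so (h) does not meet the standard; on (i) the weight is 79 less the opposing 17 gives net 62, ≤ 68, so (i) does not meet the standard.
  The trustee does not carry Stage II.3.
The analysis ends at Stage II.3; the beneficiary prevails on this issue.
Per-issue: Issue I → beneficiary; Issue II → beneficiary. The beneficiary must prevail on every issue; overall, the beneficiary prevails.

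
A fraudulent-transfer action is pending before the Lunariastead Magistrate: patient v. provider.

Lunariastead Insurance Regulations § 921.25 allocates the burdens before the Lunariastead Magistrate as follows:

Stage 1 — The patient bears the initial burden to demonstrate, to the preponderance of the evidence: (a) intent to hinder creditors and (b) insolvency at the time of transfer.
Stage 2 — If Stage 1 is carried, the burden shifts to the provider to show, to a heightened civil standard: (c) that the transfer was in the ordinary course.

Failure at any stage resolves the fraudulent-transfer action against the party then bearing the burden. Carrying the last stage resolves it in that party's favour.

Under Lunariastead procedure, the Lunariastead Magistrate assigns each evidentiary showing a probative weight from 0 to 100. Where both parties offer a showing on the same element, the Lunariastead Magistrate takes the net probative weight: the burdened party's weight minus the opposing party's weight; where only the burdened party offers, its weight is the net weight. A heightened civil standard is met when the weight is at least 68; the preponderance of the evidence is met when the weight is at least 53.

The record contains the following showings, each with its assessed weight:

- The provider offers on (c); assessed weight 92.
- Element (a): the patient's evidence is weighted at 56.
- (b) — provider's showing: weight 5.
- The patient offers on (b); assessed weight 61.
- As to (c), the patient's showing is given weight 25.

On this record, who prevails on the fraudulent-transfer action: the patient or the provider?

Stage 1 (patient, the preponderance of the evidence, weight is at least 53): (a) 56 ≥ 53 — meets; (b) net 61−5=56 ≥ 53 — meets.
  Stage 1 is satisfied; the onus moves to the provider.
Stage 2 (provider, a heightened civil standard, weight is at least 68): (c) net 92−25=67 < 68 — fails.
  The provider does not carry Stage 2.
So the patient prevails.

patient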